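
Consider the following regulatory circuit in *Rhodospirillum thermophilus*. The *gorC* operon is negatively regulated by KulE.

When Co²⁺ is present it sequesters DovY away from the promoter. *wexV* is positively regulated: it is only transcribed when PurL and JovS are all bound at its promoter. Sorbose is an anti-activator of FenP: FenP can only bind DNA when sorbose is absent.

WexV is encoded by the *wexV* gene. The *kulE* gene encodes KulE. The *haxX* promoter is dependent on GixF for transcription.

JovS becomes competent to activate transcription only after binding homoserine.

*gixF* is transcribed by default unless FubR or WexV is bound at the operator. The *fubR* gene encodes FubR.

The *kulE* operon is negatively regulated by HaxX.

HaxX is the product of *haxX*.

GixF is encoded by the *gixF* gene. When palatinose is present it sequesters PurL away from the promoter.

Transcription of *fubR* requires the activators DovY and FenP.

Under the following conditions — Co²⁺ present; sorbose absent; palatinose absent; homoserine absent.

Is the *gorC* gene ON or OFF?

ON

Co²⁺ is present, so DovY is inactive.
Sorbose is absent, so FenP is active.
Required activator DovY is absent, so *fubR* is not transcribed.
So FubR is not produced.
Palatinose is absent, so PurL is active.
Homoserine is absent, so JovS is inactive.
Required activator JovS is absent, so *wexV* is not transcribed.
So WexV is not produced.
With no repressor bound, *gixF* is transcribed.
So GixF is produced and active.
No repressor is bound and GixF is active, so *haxX* is transcribed.
So HaxX is produced and active.
With repressor HaxX bound, *kulE* is not transcribed.
So KulE is not produced.
With no repressor bound, *gorC* is transcribed.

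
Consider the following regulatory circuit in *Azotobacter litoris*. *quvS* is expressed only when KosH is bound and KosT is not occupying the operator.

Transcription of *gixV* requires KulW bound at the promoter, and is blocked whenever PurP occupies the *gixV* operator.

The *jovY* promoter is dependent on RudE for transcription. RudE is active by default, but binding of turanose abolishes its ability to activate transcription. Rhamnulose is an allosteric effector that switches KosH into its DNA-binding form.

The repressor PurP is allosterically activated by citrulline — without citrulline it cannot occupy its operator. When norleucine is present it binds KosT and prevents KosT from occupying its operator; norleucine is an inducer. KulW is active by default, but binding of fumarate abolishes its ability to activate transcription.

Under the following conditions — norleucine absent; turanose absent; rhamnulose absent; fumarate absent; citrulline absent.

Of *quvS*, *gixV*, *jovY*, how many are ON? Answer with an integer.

Norleucine is absent, so KosT is active.
Rhamnulose is absent, so KosH is inactive.
With repressor KosT bound, *quvS* is not transcribed.
→ *quvS* is OFF.
Fumarate is absent, so KulW is active.
Citrulline is absent, so PurP is inactive.
No repressor is bound and KulW is active, so *gixV* is transcribed.
→ *gixV* is ON.
Turanose is absent, so RudE is active.
No repressor is bound and RudE is active, so *jovY* is transcribed.
→ *jovY* is ON.
2 of the 3 genes are transcribed.

2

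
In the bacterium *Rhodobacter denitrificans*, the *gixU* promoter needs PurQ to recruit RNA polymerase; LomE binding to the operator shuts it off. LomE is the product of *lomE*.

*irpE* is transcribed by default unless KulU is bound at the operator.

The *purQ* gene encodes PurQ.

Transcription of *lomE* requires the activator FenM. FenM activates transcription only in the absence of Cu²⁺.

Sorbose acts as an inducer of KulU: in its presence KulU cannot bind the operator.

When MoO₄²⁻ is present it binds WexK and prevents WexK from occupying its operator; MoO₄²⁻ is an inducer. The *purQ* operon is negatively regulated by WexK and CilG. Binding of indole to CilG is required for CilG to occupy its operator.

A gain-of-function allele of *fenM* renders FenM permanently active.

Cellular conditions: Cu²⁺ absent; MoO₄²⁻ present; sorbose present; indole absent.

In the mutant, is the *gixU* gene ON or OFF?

OFF

FenM is constitutively active in this strain.
No repressor is bound and FenM is active, so *lomE* is transcribed.
So LomE is produced and active.
MoO₄²⁻ is present, so WexK is inactive.
Indole is absent, so CilG is inactive.
With no repressor bound, *purQ* is transcribed.
So PurQ is produced and active.
With repressor LomE bound, *gixU* is not transcribed.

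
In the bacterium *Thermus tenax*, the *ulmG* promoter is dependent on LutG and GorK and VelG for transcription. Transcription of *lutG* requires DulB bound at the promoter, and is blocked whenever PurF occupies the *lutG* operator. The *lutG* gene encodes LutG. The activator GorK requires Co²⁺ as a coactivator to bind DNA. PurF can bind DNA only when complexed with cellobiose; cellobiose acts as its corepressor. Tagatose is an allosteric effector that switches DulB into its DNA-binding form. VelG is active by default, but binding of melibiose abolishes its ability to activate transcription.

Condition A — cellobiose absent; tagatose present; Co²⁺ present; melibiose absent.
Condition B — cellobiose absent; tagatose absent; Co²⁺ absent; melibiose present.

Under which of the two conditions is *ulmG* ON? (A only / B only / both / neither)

A only

Condition A:
Cellobiose is absent, so PurF is inactive.
Tagatose is present, so DulB is active.
No repressor is bound and DulB is active, so *lutG* is transcribed.
So LutG is produced and active.
Co²⁺ is present, so GorK is active.
Melibiose is absent, so VelG is active.
No repressor is bound and LutG and GorK and VelG are active, so *ulmG* is transcribed.
→ *ulmG* is ON in A.
Condition B:
Cellobiose is absent, so PurF is inactive.
Tagatose is absent, so DulB is inactive.
Required activator DulB is absent, so *lutG* is not transcribed.
So LutG is not produced.
Co²⁺ is absent, so GorK is inactive.
Melibiose is present, so VelG is inactive.
Required activator LutG is absent, so *ulmG* is not transcribed.
→ *ulmG* is OFF in B.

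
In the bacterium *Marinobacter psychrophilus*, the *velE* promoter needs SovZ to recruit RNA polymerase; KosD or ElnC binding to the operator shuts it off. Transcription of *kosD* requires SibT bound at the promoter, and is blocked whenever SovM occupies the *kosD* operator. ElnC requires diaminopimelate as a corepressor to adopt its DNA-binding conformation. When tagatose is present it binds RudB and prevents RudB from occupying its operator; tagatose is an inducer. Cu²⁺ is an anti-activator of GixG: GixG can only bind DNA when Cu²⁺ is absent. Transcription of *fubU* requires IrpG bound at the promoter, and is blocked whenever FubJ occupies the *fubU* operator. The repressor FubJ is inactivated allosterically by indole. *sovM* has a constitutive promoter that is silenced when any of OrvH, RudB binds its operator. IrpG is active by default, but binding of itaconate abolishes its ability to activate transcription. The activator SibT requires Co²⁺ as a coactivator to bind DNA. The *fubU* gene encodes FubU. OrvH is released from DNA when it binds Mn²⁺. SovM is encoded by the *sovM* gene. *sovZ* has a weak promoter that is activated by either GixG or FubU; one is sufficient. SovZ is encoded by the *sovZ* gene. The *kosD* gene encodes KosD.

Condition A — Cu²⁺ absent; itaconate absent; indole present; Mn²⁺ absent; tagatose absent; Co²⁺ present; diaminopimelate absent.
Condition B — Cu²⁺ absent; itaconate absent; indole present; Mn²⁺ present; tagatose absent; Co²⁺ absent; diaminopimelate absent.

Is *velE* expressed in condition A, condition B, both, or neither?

Condition A:
Cu²⁺ is absent, so GixG is active.
Itaconate is absent, so IrpG is active.
Indole is present, so FubJ is inactive.
No repressor is bound and IrpG is active, so *fubU* is transcribed.
So FubU is produced and active.
Activator GixG is present, so *sovZ* is transcribed.
So SovZ is produced and active.
Mn²⁺ is absent, so OrvH is active.
Tagatose is absent, so RudB is active.
With repressor OrvH bound, *sovM* is not transcribed.
So SovM is not produced.
Co²⁺ is present, so SibT is active.
No repressor is bound and SibT is active, so *kosD* is transcribed.
So KosD is produced and active.
Diaminopimelate is absent, so ElnC is inactive.
With repressor KosD bound, *velE* is not transcribed.
→ *velE* is OFF in A.
Condition B:
Cu²⁺ is absent, so GixG is active.
Itaconate is absent, so IrpG is active.
Indole is present, so FubJ is inactive.
No repressor is bound and IrpG is active, so *fubU* is transcribed.
So FubU is produced and active.
Activator GixG is present, so *sovZ* is transcribed.
So SovZ is produced and active.
Mn²⁺ is present, so OrvH is inactive.
Tagatose is absent, so RudB is active.
With repressor RudB bound, *sovM* is not transcribed.
So SovM is not produced.
Co²⁺ is absent, so SibT is inactive.
Required activator SibT is absent, so *kosD* is not transcribed.
So KosD is not produced.
Diaminopimelate is absent, so ElnC is inactive.
No repressor is bound and SovZ is active, so *velE* is transcribed.
→ *velE* is ON in B.

B only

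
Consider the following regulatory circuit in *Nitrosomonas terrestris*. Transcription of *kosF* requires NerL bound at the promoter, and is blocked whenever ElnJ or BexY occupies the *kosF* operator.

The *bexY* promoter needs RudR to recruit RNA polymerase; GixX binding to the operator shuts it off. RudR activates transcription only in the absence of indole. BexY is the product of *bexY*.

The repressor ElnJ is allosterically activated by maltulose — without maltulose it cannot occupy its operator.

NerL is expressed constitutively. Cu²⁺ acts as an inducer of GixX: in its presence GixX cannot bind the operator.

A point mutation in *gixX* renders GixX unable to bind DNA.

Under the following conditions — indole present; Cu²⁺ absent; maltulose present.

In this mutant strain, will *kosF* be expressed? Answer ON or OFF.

OFF

Maltulose is present, so ElnJ is active.
NerL is produced constitutively and is active.
Indole is present, so RudR is inactive.
GixX is non-functional in this strain, so it has no effect.
Required activator RudR is absent, so *bexY* is not transcribed.
So BexY is not produced.
With repressor ElnJ bound, *kosF* is not transcribed.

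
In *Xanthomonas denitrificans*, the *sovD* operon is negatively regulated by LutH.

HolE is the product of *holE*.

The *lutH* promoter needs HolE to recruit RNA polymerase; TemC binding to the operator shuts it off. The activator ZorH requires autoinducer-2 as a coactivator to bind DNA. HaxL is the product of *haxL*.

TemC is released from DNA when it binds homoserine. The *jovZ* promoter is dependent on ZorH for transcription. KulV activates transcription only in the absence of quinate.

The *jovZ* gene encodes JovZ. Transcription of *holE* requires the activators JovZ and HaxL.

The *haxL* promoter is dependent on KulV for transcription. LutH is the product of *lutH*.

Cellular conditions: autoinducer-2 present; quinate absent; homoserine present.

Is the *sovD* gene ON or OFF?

OFF

Autoinducer-2 is present, so ZorH is active.
No repressor is bound and ZorH is active, so *jovZ* is transcribed.
So JovZ is produced and active.
Quinate is absent, so KulV is active.
No repressor is bound and KulV is active, so *haxL* is transcribed.
So HaxL is produced and active.
No repressor is bound and JovZ and HaxL are active, so *holE* is transcribed.
So HolE is produced and active.
Homoserine is present, so TemC is inactive.
No repressor is bound and HolE is active, so *lutH* is transcribed.
So LutH is produced and active.
With repressor LutH bound, *sovD* is not transcribed.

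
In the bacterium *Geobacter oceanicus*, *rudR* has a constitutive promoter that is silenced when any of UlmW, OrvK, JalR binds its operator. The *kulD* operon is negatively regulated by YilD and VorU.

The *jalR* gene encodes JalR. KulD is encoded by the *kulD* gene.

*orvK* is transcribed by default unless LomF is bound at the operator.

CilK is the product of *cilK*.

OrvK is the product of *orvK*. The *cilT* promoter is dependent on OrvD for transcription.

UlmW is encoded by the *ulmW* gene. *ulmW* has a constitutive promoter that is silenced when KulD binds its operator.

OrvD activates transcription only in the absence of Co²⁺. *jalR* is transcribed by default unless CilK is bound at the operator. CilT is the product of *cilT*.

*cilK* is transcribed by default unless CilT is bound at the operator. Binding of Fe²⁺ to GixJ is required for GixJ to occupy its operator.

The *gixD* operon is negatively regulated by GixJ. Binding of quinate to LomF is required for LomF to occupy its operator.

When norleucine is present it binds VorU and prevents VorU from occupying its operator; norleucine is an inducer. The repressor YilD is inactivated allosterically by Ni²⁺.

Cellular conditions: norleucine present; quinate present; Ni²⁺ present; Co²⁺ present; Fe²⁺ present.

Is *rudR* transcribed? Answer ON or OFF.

Ni²⁺ is present, so YilD is inactive.
Norleucine is present, so VorU is inactive.
With no repressor bound, *kulD* is transcribed.
So KulD is produced and active.
With repressor KulD bound, *ulmW* is not transcribed.
So UlmW is not produced.
Quinate is present, so LomF is active.
With repressor LomF bound, *orvK* is not transcribed.
So OrvK is not produced.
Co²⁺ is present, so OrvD is inactive.
Required activator OrvD is absent, so *cilT* is not transcribed.
So CilT is not produced.
With no repressor bound, *cilK* is transcribed.
So CilK is produced and active.
With repressor CilK bound, *jalR* is not transcribed.
So JalR is not produced.
With no repressor bound, *rudR* is transcribed.

ON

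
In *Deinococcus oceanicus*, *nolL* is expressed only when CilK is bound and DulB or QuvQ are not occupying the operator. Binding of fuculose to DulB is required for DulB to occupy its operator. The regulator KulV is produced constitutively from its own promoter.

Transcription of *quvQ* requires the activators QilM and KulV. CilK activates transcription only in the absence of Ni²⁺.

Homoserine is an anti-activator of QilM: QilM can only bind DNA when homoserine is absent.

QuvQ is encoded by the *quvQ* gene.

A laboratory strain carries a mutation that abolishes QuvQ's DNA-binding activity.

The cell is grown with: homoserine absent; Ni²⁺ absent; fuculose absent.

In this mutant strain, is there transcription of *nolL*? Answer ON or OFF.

Fuculose is absent, so DulB is inactive.
Ni²⁺ is absent, so CilK is active.
QuvQ is non-functional in this strain, so it has no effect.
No repressor is bound and CilK is active, so *nolL* is transcribed.

ON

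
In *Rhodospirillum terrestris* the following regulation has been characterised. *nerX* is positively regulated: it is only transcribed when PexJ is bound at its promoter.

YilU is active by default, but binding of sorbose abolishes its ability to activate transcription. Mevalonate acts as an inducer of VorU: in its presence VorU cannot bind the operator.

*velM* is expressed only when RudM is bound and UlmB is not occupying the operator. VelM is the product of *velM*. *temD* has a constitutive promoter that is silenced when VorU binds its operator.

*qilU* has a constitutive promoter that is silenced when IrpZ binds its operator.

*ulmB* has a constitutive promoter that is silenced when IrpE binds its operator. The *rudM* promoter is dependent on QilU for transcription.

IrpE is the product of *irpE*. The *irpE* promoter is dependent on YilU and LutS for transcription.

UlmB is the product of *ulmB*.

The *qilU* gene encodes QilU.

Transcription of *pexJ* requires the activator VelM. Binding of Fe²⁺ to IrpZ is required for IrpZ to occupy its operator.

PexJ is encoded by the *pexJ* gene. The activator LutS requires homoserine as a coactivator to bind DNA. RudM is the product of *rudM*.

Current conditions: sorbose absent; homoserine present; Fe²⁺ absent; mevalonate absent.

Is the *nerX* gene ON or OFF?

Fe²⁺ is absent, so IrpZ is inactive.
With no repressor bound, *qilU* is transcribed.
So QilU is produced and active.
No repressor is bound and QilU is active, so *rudM* is transcribed.
So RudM is produced and active.
Sorbose is absent, so YilU is active.
Homoserine is present, so LutS is active.
No repressor is bound and YilU and LutS are active, so *irpE* is transcribed.
So IrpE is produced and active.
With repressor IrpE bound, *ulmB* is not transcribed.
So UlmB is not produced.
No repressor is bound and RudM is active, so *velM* is transcribed.
So VelM is produced and active.
No repressor is bound and VelM is active, so *pexJ* is transcribed.
So PexJ is produced and active.
No repressor is bound and PexJ is active, so *nerX* is transcribed.

ON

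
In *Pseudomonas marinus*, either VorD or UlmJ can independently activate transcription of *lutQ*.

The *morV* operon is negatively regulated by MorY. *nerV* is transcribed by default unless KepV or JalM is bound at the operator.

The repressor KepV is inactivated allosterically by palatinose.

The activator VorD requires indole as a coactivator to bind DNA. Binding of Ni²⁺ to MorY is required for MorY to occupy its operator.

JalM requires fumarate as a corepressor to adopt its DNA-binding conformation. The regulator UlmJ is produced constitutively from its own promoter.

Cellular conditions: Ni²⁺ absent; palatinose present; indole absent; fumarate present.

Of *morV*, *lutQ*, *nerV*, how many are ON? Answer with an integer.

Ni²⁺ is absent, so MorY is inactive.
With no repressor bound, *morV* is transcribed.
→ *morV* is ON.
Indole is absent, so VorD is inactive.
UlmJ is produced constitutively and is active.
Activator UlmJ is present, so *lutQ* is transcribed.
→ *lutQ* is ON.
Palatinose is present, so KepV is inactive.
Fumarate is present, so JalM is active.
With repressor JalM bound, *nerV* is not transcribed.
→ *nerV* is OFF.
2 of the 3 genes are transcribed.

2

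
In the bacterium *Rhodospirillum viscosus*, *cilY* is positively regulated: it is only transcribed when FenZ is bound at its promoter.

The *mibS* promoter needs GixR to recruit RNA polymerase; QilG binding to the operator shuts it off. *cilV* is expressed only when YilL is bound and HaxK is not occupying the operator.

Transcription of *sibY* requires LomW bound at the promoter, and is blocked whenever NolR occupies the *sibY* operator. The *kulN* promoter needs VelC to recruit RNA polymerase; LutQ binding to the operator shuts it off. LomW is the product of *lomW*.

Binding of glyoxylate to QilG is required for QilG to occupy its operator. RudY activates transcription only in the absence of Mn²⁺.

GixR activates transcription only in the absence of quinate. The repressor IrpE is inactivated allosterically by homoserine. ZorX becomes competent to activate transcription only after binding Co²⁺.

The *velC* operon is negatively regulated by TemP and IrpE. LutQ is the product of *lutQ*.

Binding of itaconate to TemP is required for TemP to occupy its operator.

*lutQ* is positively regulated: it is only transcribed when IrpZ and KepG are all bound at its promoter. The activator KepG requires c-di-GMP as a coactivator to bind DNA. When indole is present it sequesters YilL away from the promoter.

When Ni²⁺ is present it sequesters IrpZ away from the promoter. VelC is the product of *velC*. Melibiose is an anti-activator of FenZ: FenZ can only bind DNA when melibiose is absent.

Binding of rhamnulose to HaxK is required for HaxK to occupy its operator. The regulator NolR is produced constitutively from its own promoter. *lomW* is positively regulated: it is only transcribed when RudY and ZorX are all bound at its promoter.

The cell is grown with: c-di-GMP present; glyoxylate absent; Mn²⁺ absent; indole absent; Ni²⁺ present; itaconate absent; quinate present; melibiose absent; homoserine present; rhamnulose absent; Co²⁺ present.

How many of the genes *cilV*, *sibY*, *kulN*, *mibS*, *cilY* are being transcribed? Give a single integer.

3

Indole is absent, so YilL is active.
Rhamnulose is absent, so HaxK is inactive.
No repressor is bound and YilL is active, so *cilV* is transcribed.
→ *cilV* is ON.
Mn²⁺ is absent, so RudY is active.
Co²⁺ is present, so ZorX is active.
No repressor is bound and RudY and ZorX are active, so *lomW* is transcribed.
So LomW is produced and active.
NolR is produced constitutively and is active.
With repressor NolR bound, *sibY* is not transcribed.
→ *sibY* is OFF.
Ni²⁺ is present, so IrpZ is inactive.
c-di-GMP is present, so KepG is active.
Required activator IrpZ is absent, so *lutQ* is not transcribed.
So LutQ is not produced.
Itaconate is absent, so TemP is inactive.
Homoserine is present, so IrpE is inactive.
With no repressor bound, *velC* is transcribed.
So VelC is produced and active.
No repressor is bound and VelC is active, so *kulN* is transcribed.
→ *kulN* is ON.
Quinate is present, so GixR is inactive.
Glyoxylate is absent, so QilG is inactive.
Required activator GixR is absent, so *mibS* is not transcribed.
→ *mibS* is OFF.
Melibiose is absent, so FenZ is active.
No repressor is bound and FenZ is active, so *cilY* is transcribed.
→ *cilY* is ON.
3 of the 5 genes are transcribed.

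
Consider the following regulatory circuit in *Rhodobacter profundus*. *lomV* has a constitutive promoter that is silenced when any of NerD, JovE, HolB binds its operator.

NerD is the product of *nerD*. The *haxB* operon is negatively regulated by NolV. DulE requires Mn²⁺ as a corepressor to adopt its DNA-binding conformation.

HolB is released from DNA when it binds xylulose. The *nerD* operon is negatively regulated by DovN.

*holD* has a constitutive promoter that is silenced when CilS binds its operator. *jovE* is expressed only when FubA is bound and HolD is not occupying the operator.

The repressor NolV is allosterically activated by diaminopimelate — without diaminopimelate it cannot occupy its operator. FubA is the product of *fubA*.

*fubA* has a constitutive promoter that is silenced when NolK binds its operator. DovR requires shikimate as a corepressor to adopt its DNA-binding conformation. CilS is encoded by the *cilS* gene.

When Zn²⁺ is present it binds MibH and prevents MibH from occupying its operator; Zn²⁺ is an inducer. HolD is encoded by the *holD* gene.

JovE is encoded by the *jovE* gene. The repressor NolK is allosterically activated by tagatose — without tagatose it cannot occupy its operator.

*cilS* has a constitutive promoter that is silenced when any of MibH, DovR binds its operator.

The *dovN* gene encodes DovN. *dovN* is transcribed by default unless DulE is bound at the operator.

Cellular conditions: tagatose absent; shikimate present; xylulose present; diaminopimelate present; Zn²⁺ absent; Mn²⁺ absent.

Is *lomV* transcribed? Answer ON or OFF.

Mn²⁺ is absent, so DulE is inactive.
With no repressor bound, *dovN* is transcribed.
So DovN is produced and active.
With repressor DovN bound, *nerD* is not transcribed.
So NerD is not produced.
Zn²⁺ is absent, so MibH is active.
Shikimate is present, so DovR is active.
With repressor MibH bound, *cilS* is not transcribed.
So CilS is not produced.
With no repressor bound, *holD* is transcribed.
So HolD is produced and active.
Tagatose is absent, so NolK is inactive.
With no repressor bound, *fubA* is transcribed.
So FubA is produced and active.
With repressor HolD bound, *jovE* is not transcribed.
So JovE is not produced.
Xylulose is present, so HolB is inactive.
With no repressor bound, *lomV* is transcribed.

ON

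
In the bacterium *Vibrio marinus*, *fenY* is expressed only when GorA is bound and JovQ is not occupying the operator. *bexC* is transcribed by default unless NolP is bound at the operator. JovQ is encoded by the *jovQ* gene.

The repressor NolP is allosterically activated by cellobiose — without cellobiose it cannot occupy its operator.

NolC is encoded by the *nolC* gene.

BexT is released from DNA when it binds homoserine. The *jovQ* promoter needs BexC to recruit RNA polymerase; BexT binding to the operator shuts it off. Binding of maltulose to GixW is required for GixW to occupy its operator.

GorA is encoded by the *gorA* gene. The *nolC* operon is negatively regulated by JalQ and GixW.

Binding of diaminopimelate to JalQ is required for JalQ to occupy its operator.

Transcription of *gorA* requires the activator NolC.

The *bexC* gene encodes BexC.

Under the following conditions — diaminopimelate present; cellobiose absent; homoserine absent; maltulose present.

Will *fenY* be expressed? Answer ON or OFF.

Diaminopimelate is present, so JalQ is active.
Maltulose is present, so GixW is active.
With repressor JalQ bound, *nolC* is not transcribed.
So NolC is not produced.
Required activator NolC is absent, so *gorA* is not transcribed.
So GorA is not produced.
Homoserine is absent, so BexT is active.
Cellobiose is absent, so NolP is inactive.
With no repressor bound, *bexC* is transcribed.
So BexC is produced and active.
With repressor BexT bound, *jovQ* is not transcribed.
So JovQ is not produced.
Required activator GorA is absent, so *fenY* is not transcribed.

OFF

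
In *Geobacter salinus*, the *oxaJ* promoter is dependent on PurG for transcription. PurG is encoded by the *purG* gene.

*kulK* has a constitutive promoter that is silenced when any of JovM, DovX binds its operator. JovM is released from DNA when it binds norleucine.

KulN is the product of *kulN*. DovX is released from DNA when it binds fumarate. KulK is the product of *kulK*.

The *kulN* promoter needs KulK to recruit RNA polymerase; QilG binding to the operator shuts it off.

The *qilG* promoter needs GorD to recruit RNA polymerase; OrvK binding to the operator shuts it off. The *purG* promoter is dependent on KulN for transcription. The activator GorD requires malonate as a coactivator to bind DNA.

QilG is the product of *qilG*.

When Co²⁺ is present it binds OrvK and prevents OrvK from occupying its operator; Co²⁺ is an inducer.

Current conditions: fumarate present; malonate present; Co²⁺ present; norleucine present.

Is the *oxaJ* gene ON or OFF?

OFF

Norleucine is present, so JovM is inactive.
Fumarate is present, so DovX is inactive.
With no repressor bound, *kulK* is transcribed.
So KulK is produced and active.
Malonate is present, so GorD is active.
Co²⁺ is present, so OrvK is inactive.
No repressor is bound and GorD is active, so *qilG* is transcribed.
So QilG is produced and active.
With repressor QilG bound, *kulN* is not transcribed.
So KulN is not produced.
Required activator KulN is absent, so *purG* is not transcribed.
So PurG is not produced.
Required activator PurG is absent, so *oxaJ* is not transcribed.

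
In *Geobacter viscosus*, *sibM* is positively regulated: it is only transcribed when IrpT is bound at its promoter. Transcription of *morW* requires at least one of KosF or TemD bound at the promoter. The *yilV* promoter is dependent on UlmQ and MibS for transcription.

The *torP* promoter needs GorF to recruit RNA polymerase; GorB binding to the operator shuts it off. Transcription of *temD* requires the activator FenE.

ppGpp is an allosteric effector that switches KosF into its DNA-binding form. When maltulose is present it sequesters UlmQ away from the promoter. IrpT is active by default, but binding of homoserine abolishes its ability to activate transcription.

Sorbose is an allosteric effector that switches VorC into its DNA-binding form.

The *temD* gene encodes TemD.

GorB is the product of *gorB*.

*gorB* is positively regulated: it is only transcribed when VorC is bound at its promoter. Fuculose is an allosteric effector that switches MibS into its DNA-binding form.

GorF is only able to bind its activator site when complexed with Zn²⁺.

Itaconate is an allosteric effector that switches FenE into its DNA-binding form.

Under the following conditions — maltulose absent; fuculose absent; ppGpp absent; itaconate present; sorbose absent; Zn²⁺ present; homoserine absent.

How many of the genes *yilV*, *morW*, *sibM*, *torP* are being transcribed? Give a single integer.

3

Maltulose is absent, so UlmQ is active.
Fuculose is absent, so MibS is inactive.
Required activator MibS is absent, so *yilV* is not transcribed.
→ *yilV* is OFF.
ppGpp is absent, so KosF is inactive.
Itaconate is present, so FenE is active.
No repressor is bound and FenE is active, so *temD* is transcribed.
So TemD is produced and active.
Activator TemD is present, so *morW* is transcribed.
→ *morW* is ON.
Homoserine is absent, so IrpT is active.
No repressor is bound and IrpT is active, so *sibM* is transcribed.
→ *sibM* is ON.
Zn²⁺ is present, so GorF is active.
Sorbose is absent, so VorC is inactive.
Required activator VorC is absent, so *gorB* is not transcribed.
So GorB is not produced.
No repressor is bound and GorF is active, so *torP* is transcribed.
→ *torP* is ON.
3 of the 4 genes are transcribed.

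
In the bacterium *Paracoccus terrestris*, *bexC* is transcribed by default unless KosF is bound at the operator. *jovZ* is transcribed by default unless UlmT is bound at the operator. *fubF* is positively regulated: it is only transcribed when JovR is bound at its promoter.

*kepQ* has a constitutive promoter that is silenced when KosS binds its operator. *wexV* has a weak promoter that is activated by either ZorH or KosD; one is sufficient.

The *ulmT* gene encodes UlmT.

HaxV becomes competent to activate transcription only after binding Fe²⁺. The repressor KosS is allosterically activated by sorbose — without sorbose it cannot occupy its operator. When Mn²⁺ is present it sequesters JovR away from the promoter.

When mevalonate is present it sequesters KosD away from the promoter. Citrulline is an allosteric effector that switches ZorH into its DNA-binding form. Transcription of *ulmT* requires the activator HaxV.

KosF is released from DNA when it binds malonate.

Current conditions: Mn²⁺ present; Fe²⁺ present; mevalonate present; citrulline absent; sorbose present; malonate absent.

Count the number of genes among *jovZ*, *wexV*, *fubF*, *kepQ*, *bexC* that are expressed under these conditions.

Fe²⁺ is present, so HaxV is active.
No repressor is bound and HaxV is active, so *ulmT* is transcribed.
So UlmT is produced and active.
With repressor UlmT bound, *jovZ* is not transcribed.
→ *jovZ* is OFF.
Citrulline is absent, so ZorH is inactive.
Mevalonate is present, so KosD is inactive.
No activator is available at the *wexV* promoter, so *wexV* is not transcribed.
→ *wexV* is OFF.
Mn²⁺ is present, so JovR is inactive.
Required activator JovR is absent, so *fubF* is not transcribed.
→ *fubF* is OFF.
Sorbose is present, so KosS is active.
With repressor KosS bound, *kepQ* is not transcribed.
→ *kepQ* is OFF.
Malonate is absent, so KosF is active.
With repressor KosF bound, *bexC* is not transcribed.
→ *bexC* is OFF.
0 of the 5 genes are transcribed.

0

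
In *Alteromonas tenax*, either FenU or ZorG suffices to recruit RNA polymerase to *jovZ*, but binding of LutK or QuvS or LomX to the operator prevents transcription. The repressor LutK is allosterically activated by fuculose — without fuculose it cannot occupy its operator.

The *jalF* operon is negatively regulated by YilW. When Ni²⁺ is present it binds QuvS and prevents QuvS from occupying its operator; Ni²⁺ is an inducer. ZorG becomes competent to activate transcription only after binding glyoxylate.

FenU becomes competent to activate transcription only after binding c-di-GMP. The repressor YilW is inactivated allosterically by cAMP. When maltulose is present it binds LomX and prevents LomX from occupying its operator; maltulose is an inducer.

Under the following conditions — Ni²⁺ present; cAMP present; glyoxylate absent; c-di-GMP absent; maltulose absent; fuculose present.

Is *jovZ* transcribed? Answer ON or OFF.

OFF

Fuculose is present, so LutK is active.
Ni²⁺ is present, so QuvS is inactive.
c-di-GMP is absent, so FenU is inactive.
Maltulose is absent, so LomX is active.
Glyoxylate is absent, so ZorG is inactive.
With repressor LutK bound, *jovZ* is not transcribed.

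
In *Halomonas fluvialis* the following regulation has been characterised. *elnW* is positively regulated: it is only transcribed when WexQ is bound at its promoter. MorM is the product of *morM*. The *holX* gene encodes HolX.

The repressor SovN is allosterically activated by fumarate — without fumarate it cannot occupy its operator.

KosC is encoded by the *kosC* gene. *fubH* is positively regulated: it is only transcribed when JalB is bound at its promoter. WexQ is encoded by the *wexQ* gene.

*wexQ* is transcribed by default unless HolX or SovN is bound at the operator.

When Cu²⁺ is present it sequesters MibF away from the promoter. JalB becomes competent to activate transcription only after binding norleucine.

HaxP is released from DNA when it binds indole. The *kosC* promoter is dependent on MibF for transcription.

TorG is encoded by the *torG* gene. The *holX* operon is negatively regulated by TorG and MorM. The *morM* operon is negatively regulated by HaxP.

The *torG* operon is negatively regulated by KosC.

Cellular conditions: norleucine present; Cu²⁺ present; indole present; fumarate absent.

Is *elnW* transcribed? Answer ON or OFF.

ON

Cu²⁺ is present, so MibF is inactive.
Required activator MibF is absent, so *kosC* is not transcribed.
So KosC is not produced.
With no repressor bound, *torG* is transcribed.
So TorG is produced and active.
Indole is present, so HaxP is inactive.
With no repressor bound, *morM* is transcribed.
So MorM is produced and active.
With repressor TorG bound, *holX* is not transcribed.
So HolX is not produced.
Fumarate is absent, so SovN is inactive.
With no repressor bound, *wexQ* is transcribed.
So WexQ is produced and active.
No repressor is bound and WexQ is active, so *elnW* is transcribed.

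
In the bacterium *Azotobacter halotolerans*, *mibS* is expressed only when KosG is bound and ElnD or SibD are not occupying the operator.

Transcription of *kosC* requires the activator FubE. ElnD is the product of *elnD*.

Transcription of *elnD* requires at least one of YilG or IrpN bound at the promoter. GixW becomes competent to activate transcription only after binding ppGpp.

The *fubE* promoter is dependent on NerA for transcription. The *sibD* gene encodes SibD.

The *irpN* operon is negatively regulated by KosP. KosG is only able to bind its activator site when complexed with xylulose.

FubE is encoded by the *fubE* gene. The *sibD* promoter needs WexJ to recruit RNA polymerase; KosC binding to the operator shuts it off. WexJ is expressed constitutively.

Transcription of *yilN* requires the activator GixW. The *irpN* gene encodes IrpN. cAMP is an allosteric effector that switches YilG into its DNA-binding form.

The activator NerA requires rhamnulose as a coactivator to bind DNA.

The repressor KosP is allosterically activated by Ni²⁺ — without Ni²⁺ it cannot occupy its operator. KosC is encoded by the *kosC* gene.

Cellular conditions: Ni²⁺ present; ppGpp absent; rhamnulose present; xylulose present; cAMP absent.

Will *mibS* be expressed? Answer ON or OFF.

ON

Xylulose is present, so KosG is active.
cAMP is absent, so YilG is inactive.
Ni²⁺ is present, so KosP is active.
With repressor KosP bound, *irpN* is not transcribed.
So IrpN is not produced.
No activator is available at the *elnD* promoter, so *elnD* is not transcribed.
So ElnD is not produced.
WexJ is produced constitutively and is active.
Rhamnulose is present, so NerA is active.
No repressor is bound and NerA is active, so *fubE* is transcribed.
So FubE is produced and active.
No repressor is bound and FubE is active, so *kosC* is transcribed.
So KosC is produced and active.
With repressor KosC bound, *sibD* is not transcribed.
So SibD is not produced.
No repressor is bound and KosG is active, so *mibS* is transcribed.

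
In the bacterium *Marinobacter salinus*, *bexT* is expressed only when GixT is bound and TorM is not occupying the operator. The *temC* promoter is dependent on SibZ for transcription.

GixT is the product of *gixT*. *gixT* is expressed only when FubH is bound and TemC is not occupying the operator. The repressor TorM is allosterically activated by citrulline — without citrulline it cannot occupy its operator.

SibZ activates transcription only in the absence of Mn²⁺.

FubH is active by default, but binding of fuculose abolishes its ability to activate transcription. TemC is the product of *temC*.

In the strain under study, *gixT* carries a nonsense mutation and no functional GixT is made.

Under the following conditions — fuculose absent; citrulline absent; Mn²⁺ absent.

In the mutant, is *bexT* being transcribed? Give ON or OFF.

OFF

Citrulline is absent, so TorM is inactive.
GixT is non-functional in this strain, so it has no effect.
Required activator GixT is absent, so *bexT* is not transcribed.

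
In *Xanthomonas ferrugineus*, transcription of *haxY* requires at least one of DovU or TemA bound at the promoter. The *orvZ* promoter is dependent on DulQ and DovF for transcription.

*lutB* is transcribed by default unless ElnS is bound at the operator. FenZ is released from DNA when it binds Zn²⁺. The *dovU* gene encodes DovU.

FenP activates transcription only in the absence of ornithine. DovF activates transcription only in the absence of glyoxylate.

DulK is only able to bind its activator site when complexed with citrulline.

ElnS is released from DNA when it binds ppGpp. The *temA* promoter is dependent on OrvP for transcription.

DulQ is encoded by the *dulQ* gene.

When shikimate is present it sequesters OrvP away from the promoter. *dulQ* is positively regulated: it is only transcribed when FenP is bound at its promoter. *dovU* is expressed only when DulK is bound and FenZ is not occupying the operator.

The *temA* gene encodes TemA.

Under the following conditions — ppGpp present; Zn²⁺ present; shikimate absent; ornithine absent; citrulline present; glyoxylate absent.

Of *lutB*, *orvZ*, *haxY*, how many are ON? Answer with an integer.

3

ppGpp is present, so ElnS is inactive.
With no repressor bound, *lutB* is transcribed.
→ *lutB* is ON.
Ornithine is absent, so FenP is active.
No repressor is bound and FenP is active, so *dulQ* is transcribed.
So DulQ is produced and active.
Glyoxylate is absent, so DovF is active.
No repressor is bound and DulQ and DovF are active, so *orvZ* is transcribed.
→ *orvZ* is ON.
Citrulline is present, so DulK is active.
Zn²⁺ is present, so FenZ is inactive.
No repressor is bound and DulK is active, so *dovU* is transcribed.
So DovU is produced and active.
Shikimate is absent, so OrvP is active.
No repressor is bound and OrvP is active, so *temA* is transcribed.
So TemA is produced and active.
Activator DovU is present, so *haxY* is transcribed.
→ *haxY* is ON.
3 of the 3 genes are transcribed.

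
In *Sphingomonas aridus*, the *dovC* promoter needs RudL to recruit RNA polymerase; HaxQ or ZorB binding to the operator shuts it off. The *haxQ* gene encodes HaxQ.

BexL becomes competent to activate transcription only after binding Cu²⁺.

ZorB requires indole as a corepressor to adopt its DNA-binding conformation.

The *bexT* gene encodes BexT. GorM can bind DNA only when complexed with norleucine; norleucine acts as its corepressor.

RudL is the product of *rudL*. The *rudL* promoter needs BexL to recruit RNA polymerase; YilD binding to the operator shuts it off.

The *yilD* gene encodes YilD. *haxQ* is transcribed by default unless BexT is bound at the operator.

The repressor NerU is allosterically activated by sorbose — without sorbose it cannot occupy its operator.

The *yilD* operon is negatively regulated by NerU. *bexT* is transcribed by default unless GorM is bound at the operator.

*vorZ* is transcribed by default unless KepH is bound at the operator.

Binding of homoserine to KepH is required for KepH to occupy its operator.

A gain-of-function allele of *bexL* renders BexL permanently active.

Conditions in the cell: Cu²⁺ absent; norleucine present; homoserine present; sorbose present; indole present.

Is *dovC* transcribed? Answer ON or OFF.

OFF

Norleucine is present, so GorM is active.
With repressor GorM bound, *bexT* is not transcribed.
So BexT is not produced.
With no repressor bound, *haxQ* is transcribed.
So HaxQ is produced and active.
Indole is present, so ZorB is active.
BexL is constitutively active in this strain.
Sorbose is present, so NerU is active.
With repressor NerU bound, *yilD* is not transcribed.
So YilD is not produced.
No repressor is bound and BexL is active, so *rudL* is transcribed.
So RudL is produced and active.
With repressor HaxQ bound, *dovC* is not transcribed.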